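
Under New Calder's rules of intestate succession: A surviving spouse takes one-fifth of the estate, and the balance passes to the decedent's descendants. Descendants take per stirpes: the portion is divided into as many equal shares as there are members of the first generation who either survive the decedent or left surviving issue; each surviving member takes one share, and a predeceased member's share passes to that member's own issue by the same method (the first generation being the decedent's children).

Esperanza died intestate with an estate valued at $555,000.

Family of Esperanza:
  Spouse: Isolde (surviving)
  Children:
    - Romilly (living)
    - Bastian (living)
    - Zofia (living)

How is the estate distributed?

Isolde takes one-fifth of $555,000 = $111,000. The remaining $444,000 passes to the descendants.
The descendants' portion ($444,000) is divided into 3 shares of $148,000: Romilly, Bastian, and Zofia each take $148,000.

Isolde: $111,000; Romilly: $148,000; Bastian: $148,000; Zofia: $148,000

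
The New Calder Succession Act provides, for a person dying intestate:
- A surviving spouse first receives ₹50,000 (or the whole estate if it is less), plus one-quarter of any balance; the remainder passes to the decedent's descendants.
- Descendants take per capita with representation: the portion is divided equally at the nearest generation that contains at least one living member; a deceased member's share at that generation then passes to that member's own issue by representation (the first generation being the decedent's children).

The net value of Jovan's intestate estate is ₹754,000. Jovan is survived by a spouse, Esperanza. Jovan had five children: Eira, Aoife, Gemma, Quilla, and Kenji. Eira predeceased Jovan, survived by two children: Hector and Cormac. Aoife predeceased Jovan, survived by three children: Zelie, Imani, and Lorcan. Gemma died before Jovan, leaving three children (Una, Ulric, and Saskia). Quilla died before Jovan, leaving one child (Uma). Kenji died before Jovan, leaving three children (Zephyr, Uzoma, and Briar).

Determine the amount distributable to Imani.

Esperanza first takes ₹50,000, leaving a balance of ₹704,000. Esperanza then takes one-quarter of the balance (₹176,000), for a total of ₹226,000. The remaining ₹528,000 passes to the descendants.
No child survives, so the initial division is made at the grandchildren's generation.
The descendants' portion (₹528,000) is divided into 12 shares of ₹44,000: Hector, Cormac, Zelie, Imani, Lorcan, Una, Ulric, Saskia, Uma, Zephyr, Uzoma, and Briar each take ₹44,000.

Imani receives ₹44,000.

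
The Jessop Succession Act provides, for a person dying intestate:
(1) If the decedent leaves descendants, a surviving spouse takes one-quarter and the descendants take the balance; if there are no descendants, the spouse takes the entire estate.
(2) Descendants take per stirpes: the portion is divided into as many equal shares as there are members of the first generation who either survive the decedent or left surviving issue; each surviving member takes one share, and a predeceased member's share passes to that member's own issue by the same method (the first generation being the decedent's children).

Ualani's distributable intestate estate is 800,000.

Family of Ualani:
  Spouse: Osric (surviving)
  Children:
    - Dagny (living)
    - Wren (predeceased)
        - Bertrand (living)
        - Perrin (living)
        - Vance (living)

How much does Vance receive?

Osric takes one-quarter of 800,000 = 200,000. The remaining 600,000 passes to the descendants.
The descendants' portion (600,000) is divided into 2 shares of 300,000: Dagny takes 300,000; Wren's 300,000 share passes to Wren's issue.
Wren's share (300,000) is divided into 3 shares of 100,000: Bertrand, Perrin, and Vance each take 100,000.

Vance receives 100,000.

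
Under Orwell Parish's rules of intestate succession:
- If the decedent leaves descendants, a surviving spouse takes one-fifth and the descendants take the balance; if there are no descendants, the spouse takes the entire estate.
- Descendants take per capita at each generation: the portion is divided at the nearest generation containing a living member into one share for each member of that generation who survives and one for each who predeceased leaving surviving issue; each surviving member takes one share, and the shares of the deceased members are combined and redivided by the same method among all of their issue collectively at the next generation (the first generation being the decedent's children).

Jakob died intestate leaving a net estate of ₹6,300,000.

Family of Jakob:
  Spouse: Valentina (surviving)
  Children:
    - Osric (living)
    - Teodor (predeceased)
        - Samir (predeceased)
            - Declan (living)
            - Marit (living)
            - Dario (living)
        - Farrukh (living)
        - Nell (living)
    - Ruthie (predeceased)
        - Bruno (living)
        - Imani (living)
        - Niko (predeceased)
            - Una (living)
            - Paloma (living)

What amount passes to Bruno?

Valentina takes one-fifth of ₹6,300,000 = ₹1,260,000. The remaining ₹5,040,000 passes to the descendants.
The descendants' portion (₹5,040,000) is divided at the children's generation into 3 shares of ₹1,680,000. Osric takes ₹1,680,000. The 2 shares of the deceased (Teodor and Ruthie) are combined into a pool of ₹3,360,000.
That pool (₹3,360,000) is divided at the grandchildren's generation into 6 shares of ₹560,000. Farrukh, Nell, Bruno, and Imani each take ₹560,000. The 2 shares of the deceased (Samir and Niko) are combined into a pool of ₹1,120,000.
That pool (₹1,120,000) is divided at the great-grandchildren's generation equally among Declan, Marit, Dario, Una, and Paloma: ₹224,000 each.

Bruno receives ₹560,000.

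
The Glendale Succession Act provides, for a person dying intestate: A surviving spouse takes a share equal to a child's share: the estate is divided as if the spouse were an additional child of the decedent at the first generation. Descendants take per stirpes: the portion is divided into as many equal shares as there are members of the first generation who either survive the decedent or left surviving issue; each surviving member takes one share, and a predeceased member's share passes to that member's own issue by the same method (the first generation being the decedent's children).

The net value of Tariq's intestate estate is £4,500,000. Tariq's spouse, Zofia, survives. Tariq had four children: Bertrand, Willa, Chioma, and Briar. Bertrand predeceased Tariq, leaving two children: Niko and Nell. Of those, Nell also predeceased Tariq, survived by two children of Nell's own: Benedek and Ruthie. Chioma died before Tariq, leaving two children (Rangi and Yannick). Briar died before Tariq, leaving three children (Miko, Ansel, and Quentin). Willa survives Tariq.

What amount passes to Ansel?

The spouse counts as an additional share at the children's level, so there are 5 primary shares of £900,000. Zofia takes one such share (£900,000).
The children's combined portion (£3,600,000) is divided into 4 shares of £900,000: Willa takes £900,000; Bertrand's £900,000 share passes to Bertrand's issue; Chioma's £900,000 share passes to Chioma's issue; Briar's £900,000 share passes to Briar's issue.
Bertrand's share (£900,000) is divided into 2 shares of £450,000: Niko takes £450,000; Nell's £450,000 share passes to Nell's issue.
Nell's share (£450,000) is divided into 2 shares of £225,000: Benedek and Ruthie each take £225,000.
Chioma's share (£900,000) is divided into 2 shares of £450,000: Rangi and Yannick each take £450,000.
Briar's share (£900,000) is divided into 3 shares of £300,000: Miko, Ansel, and Quentin each take £300,000.

Ansel receives £300,000.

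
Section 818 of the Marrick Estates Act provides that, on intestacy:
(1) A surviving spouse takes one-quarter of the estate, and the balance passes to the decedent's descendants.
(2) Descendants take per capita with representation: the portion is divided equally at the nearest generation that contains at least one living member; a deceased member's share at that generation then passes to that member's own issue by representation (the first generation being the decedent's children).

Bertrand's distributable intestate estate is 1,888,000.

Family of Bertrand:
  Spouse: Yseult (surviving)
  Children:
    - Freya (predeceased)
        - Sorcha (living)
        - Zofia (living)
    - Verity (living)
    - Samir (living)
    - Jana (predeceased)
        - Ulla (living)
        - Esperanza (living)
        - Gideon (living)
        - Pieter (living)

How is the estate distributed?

Yseult takes one-quarter of 1,888,000 = 472,000. The remaining 1,416,000 passes to the descendants.
The descendants' portion (1,416,000) is divided into 4 shares of 354,000: Verity and Samir each take 354,000; Freya's 354,000 share passes to Freya's issue; Jana's 354,000 share passes to Jana's issue.
Freya's share (354,000) is divided into 2 shares of 177,000: Sorcha and Zofia each take 177,000.
Jana's share (354,000) is divided into 4 shares of 88,500: Ulla, Esperanza, Gideon, and Pieter each take 88,500.

Yseult: 472,000; Sorcha: 177,000; Zofia: 177,000; Verity: 354,000; Samir: 354,000; Ulla: 88,500; Esperanza: 88,500; Gideon: 88,500; Pieter: 88,500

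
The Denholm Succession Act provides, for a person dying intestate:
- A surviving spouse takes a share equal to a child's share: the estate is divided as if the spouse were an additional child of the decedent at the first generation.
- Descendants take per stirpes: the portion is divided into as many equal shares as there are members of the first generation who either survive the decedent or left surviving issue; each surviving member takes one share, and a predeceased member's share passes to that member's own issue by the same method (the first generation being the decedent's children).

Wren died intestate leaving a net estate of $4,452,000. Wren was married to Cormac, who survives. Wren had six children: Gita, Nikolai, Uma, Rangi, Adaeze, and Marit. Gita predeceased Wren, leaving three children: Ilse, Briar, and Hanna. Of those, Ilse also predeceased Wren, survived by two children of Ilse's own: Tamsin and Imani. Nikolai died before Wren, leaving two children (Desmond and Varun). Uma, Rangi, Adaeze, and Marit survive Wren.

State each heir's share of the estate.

Cormac: $636,000; Tamsin: $106,000; Imani: $106,000; Briar: $212,000; Hanna: $212,000; Desmond: $318,000; Varun: $318,000; Uma: $636,000; Rangi: $636,000; Adaeze: $636,000; Marit: $636,000

The spouse counts as an additional share at the children's level, so there are 7 primary shares of $636,000. Cormac takes one such share ($636,000).
The children's combined portion ($3,816,000) is divided into 6 shares of $636,000: Uma, Rangi, Adaeze, and Marit each take $636,000; Gita's $636,000 share passes to Gita's issue; Nikolai's $636,000 share passes to Nikolai's issue.
Gita's share ($636,000) is divided into 3 shares of $212,000: Briar and Hanna each take $212,000; Ilse's $212,000 share passes to Ilse's issue.
Ilse's share ($212,000) is divided into 2 shares of $106,000: Tamsin and Imani each take $106,000.
Nikolai's share ($636,000) is divided into 2 shares of $318,000: Desmond and Varun each take $318,000.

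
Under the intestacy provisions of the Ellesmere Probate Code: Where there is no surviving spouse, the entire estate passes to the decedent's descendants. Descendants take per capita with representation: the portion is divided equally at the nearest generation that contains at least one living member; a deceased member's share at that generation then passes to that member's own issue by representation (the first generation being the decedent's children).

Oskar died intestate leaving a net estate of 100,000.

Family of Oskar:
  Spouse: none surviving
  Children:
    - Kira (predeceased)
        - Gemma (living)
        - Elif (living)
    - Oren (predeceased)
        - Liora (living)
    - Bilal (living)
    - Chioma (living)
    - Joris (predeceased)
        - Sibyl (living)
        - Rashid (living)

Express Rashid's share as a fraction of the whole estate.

The entire 100,000 passes to the descendants.
That amount (100,000) is divided into 5 shares of 20,000: Bilal and Chioma each take 20,000; Kira's 20,000 share passes to Kira's issue; Oren's 20,000 share passes to Oren's issue; Joris's 20,000 share passes to Joris's issue.
Kira's share (20,000) is divided into 2 shares of 10,000: Gemma and Elif each take 10,000.
Oren's share (20,000) passes entirely to Liora.
Joris's share (20,000) is divided into 2 shares of 10,000: Sibyl and Rashid each take 10,000.

Rashid receives 1/10 of the estate.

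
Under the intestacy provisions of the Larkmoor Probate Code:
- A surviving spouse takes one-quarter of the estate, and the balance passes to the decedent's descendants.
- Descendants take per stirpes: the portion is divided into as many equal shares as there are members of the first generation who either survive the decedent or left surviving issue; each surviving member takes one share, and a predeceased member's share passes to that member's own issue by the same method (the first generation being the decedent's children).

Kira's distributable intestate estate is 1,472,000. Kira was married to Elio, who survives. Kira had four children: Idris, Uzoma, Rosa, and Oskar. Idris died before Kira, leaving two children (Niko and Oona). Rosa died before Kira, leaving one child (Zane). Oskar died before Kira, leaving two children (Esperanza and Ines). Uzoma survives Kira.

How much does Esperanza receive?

Elio takes one-quarter of 1,472,000 = 368,000. The remaining 1,104,000 passes to the descendants.
The descendants' portion (1,104,000) is divided into 4 shares of 276,000: Uzoma takes 276,000; Idris's 276,000 share passes to Idris's issue; Rosa's 276,000 share passes to Rosa's issue; Oskar's 276,000 share passes to Oskar's issue.
Idris's share (276,000) is divided into 2 shares of 138,000: Niko and Oona each take 138,000.
Rosa's share (276,000) passes entirely to Zane.
Oskar's share (276,000) is divided into 2 shares of 138,000: Esperanza and Ines each take 138,000.

Esperanza receives 138,000.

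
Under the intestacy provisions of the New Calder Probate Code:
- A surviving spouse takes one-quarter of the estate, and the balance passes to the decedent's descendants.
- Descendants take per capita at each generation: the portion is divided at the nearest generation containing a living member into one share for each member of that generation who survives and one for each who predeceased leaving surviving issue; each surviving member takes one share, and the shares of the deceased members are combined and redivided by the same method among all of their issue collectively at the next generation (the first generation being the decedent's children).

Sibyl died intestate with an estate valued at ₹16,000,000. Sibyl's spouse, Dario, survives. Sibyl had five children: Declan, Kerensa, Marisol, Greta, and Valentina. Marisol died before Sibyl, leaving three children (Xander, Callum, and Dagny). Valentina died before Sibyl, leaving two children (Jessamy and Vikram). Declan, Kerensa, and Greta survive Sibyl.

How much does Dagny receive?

Dario takes one-quarter of ₹16,000,000 = ₹4,000,000. The remaining ₹12,000,000 passes to the descendants.
The descendants' portion (₹12,000,000) is divided at the children's generation into 5 shares of ₹2,400,000. Declan, Kerensa, and Greta each take ₹2,400,000. The 2 shares of the deceased (Marisol and Valentina) are combined into a pool of ₹4,800,000.
That pool (₹4,800,000) is divided at the grandchildren's generation equally among Xander, Callum, Dagny, Jessamy, and Vikram: ₹960,000 each.

Dagny receives ₹960,000.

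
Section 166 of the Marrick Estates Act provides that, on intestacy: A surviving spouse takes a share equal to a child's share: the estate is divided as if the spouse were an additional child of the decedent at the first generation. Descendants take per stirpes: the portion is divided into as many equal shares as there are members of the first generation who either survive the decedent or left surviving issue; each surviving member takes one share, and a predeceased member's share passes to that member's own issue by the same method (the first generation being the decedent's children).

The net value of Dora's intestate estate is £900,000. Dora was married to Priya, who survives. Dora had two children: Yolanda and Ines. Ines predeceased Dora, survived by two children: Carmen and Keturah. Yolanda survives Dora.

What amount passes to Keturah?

The spouse counts as an additional share at the children's level, so there are 3 primary shares of £300,000. Priya takes one such share (£300,000).
The children's combined portion (£600,000) is divided into 2 shares of £300,000: Yolanda takes £300,000; Ines's £300,000 share passes to Ines's issue.
Ines's share (£300,000) is divided into 2 shares of £150,000: Carmen and Keturah each take £150,000.

Keturah receives £150,000.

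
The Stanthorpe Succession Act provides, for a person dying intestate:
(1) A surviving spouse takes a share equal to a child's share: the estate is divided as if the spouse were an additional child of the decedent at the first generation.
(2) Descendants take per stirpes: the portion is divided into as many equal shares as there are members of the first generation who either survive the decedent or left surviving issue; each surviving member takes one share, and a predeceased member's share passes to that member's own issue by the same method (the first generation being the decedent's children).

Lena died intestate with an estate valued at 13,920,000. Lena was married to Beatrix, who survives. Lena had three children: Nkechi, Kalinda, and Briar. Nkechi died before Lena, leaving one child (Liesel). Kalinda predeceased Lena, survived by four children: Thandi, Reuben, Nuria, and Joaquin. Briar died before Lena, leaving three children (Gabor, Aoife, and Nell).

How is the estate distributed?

The spouse counts as an additional share at the children's level, so there are 4 primary shares of 3,480,000. Beatrix takes one such share (3,480,000).
The children's combined portion (10,440,000) is divided into 3 shares of 3,480,000: Nkechi's 3,480,000 share passes to Nkechi's issue; Kalinda's 3,480,000 share passes to Kalinda's issue; Briar's 3,480,000 share passes to Briar's issue.
Nkechi's share (3,480,000) passes entirely to Liesel.
Kalinda's share (3,480,000) is divided into 4 shares of 870,000: Thandi, Reuben, Nuria, and Joaquin each take 870,000.
Briar's share (3,480,000) is divided into 3 shares of 1,160,000: Gabor, Aoife, and Nell each take 1,160,000.

Beatrix: 3,480,000; Liesel: 3,480,000; Thandi: 870,000; Reuben: 870,000; Nuria: 870,000; Joaquin: 870,000; Gabor: 1,160,000; Aoife: 1,160,000; Nell: 1,160,000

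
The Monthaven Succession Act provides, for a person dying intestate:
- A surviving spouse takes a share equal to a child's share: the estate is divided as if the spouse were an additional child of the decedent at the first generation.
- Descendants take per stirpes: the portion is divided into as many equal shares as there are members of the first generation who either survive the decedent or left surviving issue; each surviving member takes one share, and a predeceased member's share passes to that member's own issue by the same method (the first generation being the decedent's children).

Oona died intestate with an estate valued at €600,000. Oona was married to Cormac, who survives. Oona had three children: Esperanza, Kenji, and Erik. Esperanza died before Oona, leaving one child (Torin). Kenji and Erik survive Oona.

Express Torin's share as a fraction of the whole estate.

The spouse counts as an additional share at the children's level, so there are 4 primary shares of €150,000. Cormac takes one such share (€150,000).
The children's combined portion (€450,000) is divided into 3 shares of €150,000: Kenji and Erik each take €150,000; Esperanza's €150,000 share passes to Esperanza's issue.
Esperanza's share (€150,000) passes entirely to Torin.

Torin receives 1/4 of the estate.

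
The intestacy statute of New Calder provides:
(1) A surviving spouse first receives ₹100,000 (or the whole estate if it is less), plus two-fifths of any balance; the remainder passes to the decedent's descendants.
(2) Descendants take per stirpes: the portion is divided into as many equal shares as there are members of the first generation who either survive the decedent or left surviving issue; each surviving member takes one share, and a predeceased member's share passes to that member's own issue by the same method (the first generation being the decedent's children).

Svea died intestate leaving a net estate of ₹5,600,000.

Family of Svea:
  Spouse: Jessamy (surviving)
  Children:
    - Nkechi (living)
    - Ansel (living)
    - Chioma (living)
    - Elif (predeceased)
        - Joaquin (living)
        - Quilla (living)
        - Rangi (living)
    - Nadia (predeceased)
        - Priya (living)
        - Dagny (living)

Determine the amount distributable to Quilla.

Jessamy first takes ₹100,000, leaving a balance of ₹5,500,000. Jessamy then takes two-fifths of the balance (₹2,200,000), for a total of ₹2,300,000. The remaining ₹3,300,000 passes to the descendants.
The descendants' portion (₹3,300,000) is divided into 5 shares of ₹660,000: Nkechi, Ansel, and Chioma each take ₹660,000; Elif's ₹660,000 share passes to Elif's issue; Nadia's ₹660,000 share passes to Nadia's issue.
Elif's share (₹660,000) is divided into 3 shares of ₹220,000: Joaquin, Quilla, and Rangi each take ₹220,000.
Nadia's share (₹660,000) is divided into 2 shares of ₹330,000: Priya and Dagny each take ₹330,000.

Quilla receives ₹220,000.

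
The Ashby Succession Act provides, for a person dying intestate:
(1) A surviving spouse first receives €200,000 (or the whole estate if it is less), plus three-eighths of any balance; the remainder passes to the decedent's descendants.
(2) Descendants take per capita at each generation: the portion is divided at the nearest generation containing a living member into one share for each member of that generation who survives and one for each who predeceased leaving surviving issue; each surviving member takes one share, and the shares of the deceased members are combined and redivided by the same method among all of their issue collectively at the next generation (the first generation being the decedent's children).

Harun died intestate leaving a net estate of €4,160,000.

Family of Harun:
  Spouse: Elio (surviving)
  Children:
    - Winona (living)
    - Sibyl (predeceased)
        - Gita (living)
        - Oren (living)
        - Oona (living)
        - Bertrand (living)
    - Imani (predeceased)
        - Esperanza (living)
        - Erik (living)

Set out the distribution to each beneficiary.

Elio first takes €200,000, leaving a balance of €3,960,000. Elio then takes three-eighths of the balance (€1,485,000), for a total of €1,685,000. The remaining €2,475,000 passes to the descendants.
The descendants' portion (€2,475,000) is divided at the children's generation into 3 shares of €825,000. Winona takes €825,000. The 2 shares of the deceased (Sibyl and Imani) are combined into a pool of €1,650,000.
That pool (€1,650,000) is divided at the grandchildren's generation equally among Gita, Oren, Oona, Bertrand, Esperanza, and Erik: €275,000 each.

Elio: €1,685,000; Winona: €825,000; Gita: €275,000; Oren: €275,000; Oona: €275,000; Bertrand: €275,000; Esperanza: €275,000; Erik: €275,000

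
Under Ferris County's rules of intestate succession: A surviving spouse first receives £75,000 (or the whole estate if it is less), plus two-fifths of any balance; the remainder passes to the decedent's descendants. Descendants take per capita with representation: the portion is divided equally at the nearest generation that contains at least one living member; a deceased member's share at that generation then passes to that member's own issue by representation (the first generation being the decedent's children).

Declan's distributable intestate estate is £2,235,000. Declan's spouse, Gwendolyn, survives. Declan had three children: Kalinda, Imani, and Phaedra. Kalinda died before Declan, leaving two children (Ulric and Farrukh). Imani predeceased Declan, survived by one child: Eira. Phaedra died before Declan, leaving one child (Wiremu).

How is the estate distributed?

Gwendolyn first takes £75,000, leaving a balance of £2,160,000. Gwendolyn then takes two-fifths of the balance (£864,000), for a total of £939,000. The remaining £1,296,000 passes to the descendants.
No child survives, so the initial division is made at the grandchildren's generation.
The descendants' portion (£1,296,000) is divided into 4 shares of £324,000: Ulric, Farrukh, Eira, and Wiremu each take £324,000.

Gwendolyn: £939,000; Ulric: £324,000; Farrukh: £324,000; Eira: £324,000; Wiremu: £324,000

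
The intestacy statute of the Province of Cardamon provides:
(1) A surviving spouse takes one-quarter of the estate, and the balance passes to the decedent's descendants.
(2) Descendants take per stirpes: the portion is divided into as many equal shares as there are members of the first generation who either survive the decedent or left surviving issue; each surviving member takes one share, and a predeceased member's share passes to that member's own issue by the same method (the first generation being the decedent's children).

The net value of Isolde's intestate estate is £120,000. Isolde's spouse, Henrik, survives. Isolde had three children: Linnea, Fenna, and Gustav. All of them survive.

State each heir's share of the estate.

Henrik takes one-quarter of £120,000 = £30,000. The remaining £90,000 passes to the descendants.
The descendants' portion (£90,000) is divided into 3 shares of £30,000: Linnea, Fenna, and Gustav each take £30,000.

Henrik: £30,000; Linnea: £30,000; Fenna: £30,000; Gustav: £30,000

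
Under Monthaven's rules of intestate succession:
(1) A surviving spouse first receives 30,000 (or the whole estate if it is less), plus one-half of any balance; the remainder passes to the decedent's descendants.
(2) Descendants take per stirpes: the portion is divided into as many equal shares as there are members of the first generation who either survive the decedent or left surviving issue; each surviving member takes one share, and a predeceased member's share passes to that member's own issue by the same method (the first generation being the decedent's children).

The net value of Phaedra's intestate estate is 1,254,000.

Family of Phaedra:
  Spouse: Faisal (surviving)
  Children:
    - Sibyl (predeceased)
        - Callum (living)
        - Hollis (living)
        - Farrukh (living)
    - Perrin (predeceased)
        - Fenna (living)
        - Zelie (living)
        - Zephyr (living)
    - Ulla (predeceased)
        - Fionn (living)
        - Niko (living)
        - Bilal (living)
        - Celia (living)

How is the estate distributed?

Faisal: 642,000; Callum: 68,000; Hollis: 68,000; Farrukh: 68,000; Fenna: 68,000; Zelie: 68,000; Zephyr: 68,000; Fionn: 51,000; Niko: 51,000; Bilal: 51,000; Celia: 51,000

Faisal first takes 30,000, leaving a balance of 1,224,000. Faisal then takes one-half of the balance (612,000), for a total of 642,000. The remaining 612,000 passes to the descendants.
The descendants' portion (612,000) is divided into 3 shares of 204,000: Sibyl's 204,000 share passes to Sibyl's issue; Perrin's 204,000 share passes to Perrin's issue; Ulla's 204,000 share passes to Ulla's issue.
Sibyl's share (204,000) is divided into 3 shares of 68,000: Callum, Hollis, and Farrukh each take 68,000.
Perrin's share (204,000) is divided into 3 shares of 68,000: Fenna, Zelie, and Zephyr each take 68,000.
Ulla's share (204,000) is divided into 4 shares of 51,000: Fionn, Niko, Bilal, and Celia each take 51,000.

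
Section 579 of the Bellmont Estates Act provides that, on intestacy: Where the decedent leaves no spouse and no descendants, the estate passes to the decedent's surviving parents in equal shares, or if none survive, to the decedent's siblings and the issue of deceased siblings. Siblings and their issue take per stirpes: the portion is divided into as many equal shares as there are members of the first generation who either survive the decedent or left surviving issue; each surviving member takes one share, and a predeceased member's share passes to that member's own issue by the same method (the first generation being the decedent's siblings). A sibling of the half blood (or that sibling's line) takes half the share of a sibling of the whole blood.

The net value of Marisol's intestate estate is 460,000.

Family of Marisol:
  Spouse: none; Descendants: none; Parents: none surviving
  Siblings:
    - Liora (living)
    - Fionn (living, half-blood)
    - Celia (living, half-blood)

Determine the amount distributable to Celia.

Celia receives 115,000.

The entire 460,000 passes to the siblings and their issue.
Counting each half-blood sibling's line as half a unit, there are 2 units in 460,000, so one unit is 230,000. Whole-blood lines (Liora) take 230,000 each; half-blood lines (Fionn and Celia) take 115,000 each.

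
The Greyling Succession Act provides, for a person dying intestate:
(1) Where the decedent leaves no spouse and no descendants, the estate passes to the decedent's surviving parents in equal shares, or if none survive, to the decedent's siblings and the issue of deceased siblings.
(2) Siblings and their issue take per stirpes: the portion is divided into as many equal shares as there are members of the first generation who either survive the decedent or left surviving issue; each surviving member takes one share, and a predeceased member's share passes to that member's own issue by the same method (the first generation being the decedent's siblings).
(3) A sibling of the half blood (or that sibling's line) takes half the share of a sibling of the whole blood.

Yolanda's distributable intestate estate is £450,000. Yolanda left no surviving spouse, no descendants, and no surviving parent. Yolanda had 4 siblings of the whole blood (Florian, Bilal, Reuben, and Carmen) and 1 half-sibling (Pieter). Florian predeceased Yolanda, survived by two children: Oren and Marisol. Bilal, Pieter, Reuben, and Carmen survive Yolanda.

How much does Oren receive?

Oren receives £50,000.

The entire £450,000 passes to the siblings and their issue.
Counting each half-blood sibling's line as half a unit, there are 9/2 units in £450,000, so one unit is £100,000. Whole-blood lines (Florian, Bilal, Reuben, and Carmen) take £100,000 each; half-blood lines (Pieter) take £50,000 each.
Florian's share (£100,000) is divided into 2 shares of £50,000: Oren and Marisol each take £50,000.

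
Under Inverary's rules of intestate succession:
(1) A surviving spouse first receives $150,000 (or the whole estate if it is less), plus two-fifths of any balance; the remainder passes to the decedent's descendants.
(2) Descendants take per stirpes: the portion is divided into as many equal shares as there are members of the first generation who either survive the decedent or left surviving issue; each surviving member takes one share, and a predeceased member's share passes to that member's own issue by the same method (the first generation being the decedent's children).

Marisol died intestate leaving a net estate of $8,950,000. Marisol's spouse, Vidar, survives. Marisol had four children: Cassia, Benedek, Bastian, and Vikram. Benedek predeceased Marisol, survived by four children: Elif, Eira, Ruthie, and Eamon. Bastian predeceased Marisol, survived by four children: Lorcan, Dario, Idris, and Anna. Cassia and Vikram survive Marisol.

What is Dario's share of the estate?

Vidar first takes $150,000, leaving a balance of $8,800,000. Vidar then takes two-fifths of the balance ($3,520,000), for a total of $3,670,000. The remaining $5,280,000 passes to the descendants.
The descendants' portion ($5,280,000) is divided into 4 shares of $1,320,000: Cassia and Vikram each take $1,320,000; Benedek's $1,320,000 share passes to Benedek's issue; Bastian's $1,320,000 share passes to Bastian's issue.
Benedek's share ($1,320,000) is divided into 4 shares of $330,000: Elif, Eira, Ruthie, and Eamon each take $330,000.
Bastian's share ($1,320,000) is divided into 4 shares of $330,000: Lorcan, Dario, Idris, and Anna each take $330,000.

Dario receives $330,000.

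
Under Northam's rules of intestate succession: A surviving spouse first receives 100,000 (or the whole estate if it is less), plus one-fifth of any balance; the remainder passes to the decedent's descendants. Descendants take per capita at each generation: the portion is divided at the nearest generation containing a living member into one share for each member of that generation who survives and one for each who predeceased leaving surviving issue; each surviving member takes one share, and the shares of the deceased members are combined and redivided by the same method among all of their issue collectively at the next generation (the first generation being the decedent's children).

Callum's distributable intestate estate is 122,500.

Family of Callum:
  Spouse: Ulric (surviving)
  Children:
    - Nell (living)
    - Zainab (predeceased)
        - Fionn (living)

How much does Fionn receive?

Ulric first takes 100,000, leaving a balance of 22,500. Ulric then takes one-fifth of the balance (4,500), for a total of 104,500. The remaining 18,000 passes to the descendants.
The descendants' portion (18,000) is divided at the children's generation into 2 shares of 9,000. Nell takes 9,000. The remaining share for the deceased Zainab (9,000) is carried to the next generation.
That pool (9,000) passes entirely to Fionn, the sole taker at the grandchildren's generation.

Fionn receives 9,000.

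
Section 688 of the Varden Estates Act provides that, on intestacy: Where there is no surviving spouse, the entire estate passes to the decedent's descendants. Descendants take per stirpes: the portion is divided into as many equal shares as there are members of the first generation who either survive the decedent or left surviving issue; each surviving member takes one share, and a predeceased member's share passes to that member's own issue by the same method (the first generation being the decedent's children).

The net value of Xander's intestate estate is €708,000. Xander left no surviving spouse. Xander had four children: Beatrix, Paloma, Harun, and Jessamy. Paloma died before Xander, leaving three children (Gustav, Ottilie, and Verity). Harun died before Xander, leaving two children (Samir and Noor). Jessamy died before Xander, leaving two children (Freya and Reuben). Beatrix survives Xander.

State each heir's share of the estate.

Beatrix: €177,000; Gustav: €59,000; Ottilie: €59,000; Verity: €59,000; Samir: €88,500; Noor: €88,500; Freya: €88,500; Reuben: €88,500

The entire €708,000 passes to the descendants.
That amount (€708,000) is divided into 4 shares of €177,000: Beatrix takes €177,000; Paloma's €177,000 share passes to Paloma's issue; Harun's €177,000 share passes to Harun's issue; Jessamy's €177,000 share passes to Jessamy's issue.
Paloma's share (€177,000) is divided into 3 shares of €59,000: Gustav, Ottilie, and Verity each take €59,000.
Harun's share (€177,000) is divided into 2 shares of €88,500: Samir and Noor each take €88,500.
Jessamy's share (€177,000) is divided into 2 shares of €88,500: Freya and Reuben each take €88,500.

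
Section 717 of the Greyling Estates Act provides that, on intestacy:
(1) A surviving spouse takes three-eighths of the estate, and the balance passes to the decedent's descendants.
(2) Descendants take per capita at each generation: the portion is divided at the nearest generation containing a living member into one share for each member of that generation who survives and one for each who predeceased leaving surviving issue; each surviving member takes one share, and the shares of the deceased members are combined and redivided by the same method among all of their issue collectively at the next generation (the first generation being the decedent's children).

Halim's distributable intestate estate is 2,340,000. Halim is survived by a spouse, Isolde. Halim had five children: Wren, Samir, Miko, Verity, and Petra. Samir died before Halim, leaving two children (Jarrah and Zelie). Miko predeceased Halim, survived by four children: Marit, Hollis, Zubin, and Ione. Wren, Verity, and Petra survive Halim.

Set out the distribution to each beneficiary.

Isolde takes three-eighths of 2,340,000 = 877,500. The remaining 1,462,500 passes to the descendants.
The descendants' portion (1,462,500) is divided at the children's generation into 5 shares of 292,500. Wren, Verity, and Petra each take 292,500. The 2 shares of the deceased (Samir and Miko) are combined into a pool of 585,000.
That pool (585,000) is divided at the grandchildren's generation equally among Jarrah, Zelie, Marit, Hollis, Zubin, and Ione: 97,500 each.

Isolde: 877,500; Wren: 292,500; Jarrah: 97,500; Zelie: 97,500; Marit: 97,500; Hollis: 97,500; Zubin: 97,500; Ione: 97,500; Verity: 292,500; Petra: 292,500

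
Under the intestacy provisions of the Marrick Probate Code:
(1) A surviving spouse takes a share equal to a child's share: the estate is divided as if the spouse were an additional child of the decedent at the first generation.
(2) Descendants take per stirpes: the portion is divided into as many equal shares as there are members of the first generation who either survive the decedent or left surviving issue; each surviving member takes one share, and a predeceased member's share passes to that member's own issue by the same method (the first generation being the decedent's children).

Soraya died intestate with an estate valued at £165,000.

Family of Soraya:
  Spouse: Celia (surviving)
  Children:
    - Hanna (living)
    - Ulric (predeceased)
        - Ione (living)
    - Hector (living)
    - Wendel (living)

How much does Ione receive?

Ione receives £33,000.

The spouse counts as an additional share at the children's level, so there are 5 primary shares of £33,000. Celia takes one such share (£33,000).
The children's combined portion (£132,000) is divided into 4 shares of £33,000: Hanna, Hector, and Wendel each take £33,000; Ulric's £33,000 share passes to Ulric's issue.
Ulric's share (£33,000) passes entirely to Ione.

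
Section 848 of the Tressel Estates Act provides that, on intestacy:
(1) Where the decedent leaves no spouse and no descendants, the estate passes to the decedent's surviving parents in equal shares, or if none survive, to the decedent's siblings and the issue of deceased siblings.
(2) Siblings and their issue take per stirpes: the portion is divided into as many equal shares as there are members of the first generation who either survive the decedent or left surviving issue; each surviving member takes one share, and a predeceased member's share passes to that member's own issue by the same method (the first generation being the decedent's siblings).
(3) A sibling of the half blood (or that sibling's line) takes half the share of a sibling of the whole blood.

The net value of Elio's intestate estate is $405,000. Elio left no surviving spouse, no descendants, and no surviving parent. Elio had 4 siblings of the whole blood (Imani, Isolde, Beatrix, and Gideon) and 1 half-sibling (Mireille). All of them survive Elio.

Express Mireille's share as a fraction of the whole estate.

The entire $405,000 passes to the siblings and their issue.
Counting each half-blood sibling's line as half a unit, there are 9/2 units in $405,000, so one unit is $90,000. Whole-blood lines (Imani, Isolde, Beatrix, and Gideon) take $90,000 each; half-blood lines (Mireille) take $45,000 each.

Mireille receives 1/9 of the estate.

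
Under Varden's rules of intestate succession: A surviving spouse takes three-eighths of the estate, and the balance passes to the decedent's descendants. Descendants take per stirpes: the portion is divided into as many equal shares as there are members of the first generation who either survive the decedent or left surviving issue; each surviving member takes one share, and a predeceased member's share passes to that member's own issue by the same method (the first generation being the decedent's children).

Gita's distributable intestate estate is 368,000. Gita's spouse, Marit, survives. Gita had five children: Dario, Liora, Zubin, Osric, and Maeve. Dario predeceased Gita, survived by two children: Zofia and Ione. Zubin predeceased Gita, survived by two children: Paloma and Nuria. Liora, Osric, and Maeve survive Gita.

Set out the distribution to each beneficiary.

Marit: 138,000; Zofia: 23,000; Ione: 23,000; Liora: 46,000; Paloma: 23,000; Nuria: 23,000; Osric: 46,000; Maeve: 46,000

Marit takes three-eighths of 368,000 = 138,000. The remaining 230,000 passes to the descendants.
The descendants' portion (230,000) is divided into 5 shares of 46,000: Liora, Osric, and Maeve each take 46,000; Dario's 46,000 share passes to Dario's issue; Zubin's 46,000 share passes to Zubin's issue.
Dario's share (46,000) is divided into 2 shares of 23,000: Zofia and Ione each take 23,000.
Zubin's share (46,000) is divided into 2 shares of 23,000: Paloma and Nuria each take 23,000.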